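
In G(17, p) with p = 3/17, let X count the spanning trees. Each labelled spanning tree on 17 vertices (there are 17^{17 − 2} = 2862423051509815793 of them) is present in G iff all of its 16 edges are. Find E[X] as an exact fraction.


K_17 has 17^{17 − 2} = 2862423051509815793 labelled spanning trees.
For each such spanning tree H, let X_H = 1 if all 16 edges of H are present in G. Then P[X_H = 1] = p^{16} = (3/17)^{16} = 43046721/48661191875666868481.
By linearity: E[X] = Σ_H E[X_H] = 2862423051509815793 · p^{16} = 2862423051509815793 · 43046721/48661191875666868481 = 43046721/17.
Numerically: E[X] ≈ 2.5322e+06.

E[X] = 2862423051509815793 · (3/17)^{16} = 43046721/17 ≈ 2.5322e+06.


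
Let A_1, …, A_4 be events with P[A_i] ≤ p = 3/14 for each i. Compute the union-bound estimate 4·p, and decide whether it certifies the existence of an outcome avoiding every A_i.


Union bound: P[∪_{i=1}^{4} A_i] ≤ Σ_i P[A_i] ≤ 4·p = 4·(3/14) = 6/7.
Numerically: 6/7 ≈ 0.8571.
Is 6/7 < 1? YES.
Since P[∪ A_i] ≤ 6/7 < 1, the complement has P[∩ A_i^c] ≥ 1 − 6/7 = 1/7 > 0, so some outcome avoids every A_i.

4·p = 6/7 ≈ 0.8571; existence CERTIFIED by the union bound.


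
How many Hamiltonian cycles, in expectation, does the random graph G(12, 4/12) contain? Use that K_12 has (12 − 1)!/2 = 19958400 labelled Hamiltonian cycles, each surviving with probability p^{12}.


K_12 has (12 − 1)!/2 = 19958400 labelled Hamiltonian cycles.
For each such Hamiltonian cycle H, let X_H = 1 if all 12 edges of H are present in G. Then P[X_H = 1] = p^{12} = (1/3)^{12} = 1/531441.
By linearity: E[X] = Σ_H E[X_H] = 19958400 · p^{12} = 19958400 · 1/531441 = 246400/6561.
Numerically: E[X] ≈ 37.56.

E[X] = 19958400 · (1/3)^{12} = 246400/6561 ≈ 37.56.


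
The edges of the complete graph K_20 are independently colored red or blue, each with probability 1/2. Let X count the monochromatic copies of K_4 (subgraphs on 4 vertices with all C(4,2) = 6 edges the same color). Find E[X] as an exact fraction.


Let X = Σ_S X_S over the C(20, 4) = 4845 subsets S of size 4, where X_S = 1 if the K_4 on S is monochromatic.
For a fixed S, the K_4 on S has C(4, 2) = 6 edges. P[all 6 edges red] = (1/2)^6, and likewise for blue, so P[monochromatic] = 2·(1/2)^6 = 2^{1 − 6} = 1/32.
By linearity of expectation: E[X] = C(20, 4) · 2^{1 − 6} = 4845 · 1/32 = 4845/32.
Numerically: E[X] ≈ 151.4062.

E[X] = C(20,4)·2^(1−C(4,2)) = 4845/32 ≈ 151.4062.


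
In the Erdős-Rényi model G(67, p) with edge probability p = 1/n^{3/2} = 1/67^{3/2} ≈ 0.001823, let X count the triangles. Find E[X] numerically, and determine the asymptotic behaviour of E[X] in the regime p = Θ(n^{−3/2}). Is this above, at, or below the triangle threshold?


Number of potential triangles: C(67, 3) = 47905.
Each occurs with probability p³ ≈ (0.001823)³ ≈ 6.062662e-09.
By linearity: E[X] = C(67, 3)·p³ ≈ 47905 · 6.062662e-09 ≈ 0.0003.
Since α = 3/2 > 1, p = c/n^{3/2} = o(1/n) is below the triangle threshold p ~ 1/n. Asymptotically E[X] ~ (c³/6)·n^{3(1−α)} = (1³/6)·n^{-1.5} → 0, so by Markov's inequality G has no triangles w.h.p.

E[X] ≈ 0.0003; in regime p = Θ(1/n^{3/2}) E[X] tends to 0 (below the triangle threshold p ~ 1/n).


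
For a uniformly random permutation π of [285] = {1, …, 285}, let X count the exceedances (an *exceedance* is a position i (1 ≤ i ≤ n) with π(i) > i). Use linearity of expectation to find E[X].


Write X = Σ_{i=1}^{285} X_i, where X_i = 1_{π(i) > i}.
For each fixed i, π(i) is uniform over {1, …, 285} (marginal of a uniform permutation), so P[π(i) > i] = (n − i)/n. Summing: Σ_{i=1}^{285} (n − i)/n = (0 + 1 + … + 284)/285 = 285(285 − 1)/(2·285) = (285 − 1)/2.
Hence E[X] = Σ_{i=1}^{285} (285 − i)/285 = 142 ≈ 142.00000.

E[X] = 142 = 142.00000.


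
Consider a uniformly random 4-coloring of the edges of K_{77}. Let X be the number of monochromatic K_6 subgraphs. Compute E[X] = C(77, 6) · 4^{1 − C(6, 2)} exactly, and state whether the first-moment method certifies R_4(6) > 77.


E[X] = C(77, 6) · 4^{1 − 15} = 237093780 · 4^{−14} = 237093780/268435456.
As a reduced fraction: E[X] = 59273445/67108864 ≈ 0.88324.
Is E[X] < 1? YES.
Since E[X] < 1, there exists a 4-coloring of K_{77} with no monochromatic K_6; hence R_4(6) > 77.

E[X] = 59273445/67108864 ≈ 0.88324; E[X] < 1, so R_4(6) > 77.


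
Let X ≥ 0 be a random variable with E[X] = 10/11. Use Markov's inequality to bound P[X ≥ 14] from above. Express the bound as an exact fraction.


μ = E[X] = 10/11, a = 14.
Markov: P[X ≥ 14] ≤ μ/a = (10/11)/14 = 5/77.
Numerically: ≈ 0.064935.
(Since a = 14 > μ = 0.909091, the bound 5/77 is < 1 and informative.)

P[X ≥ 14] ≤ 5/77 ≈ 0.064935.


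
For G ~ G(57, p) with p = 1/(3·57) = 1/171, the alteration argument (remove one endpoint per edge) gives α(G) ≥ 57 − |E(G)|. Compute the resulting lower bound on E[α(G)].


E[|E(G)|] = C(57, 2)·p = 1596 · (1/171) = 28/3.
E[α(G)] ≥ n − E[|E(G)|] = 57 − 28/3 = 143/3.
Numerically: ≈ 47.666667.
(This is only a lower bound; the true E[α(G)] may be larger.)

E[α(G)] ≥ 143/3 ≈ 47.666667.


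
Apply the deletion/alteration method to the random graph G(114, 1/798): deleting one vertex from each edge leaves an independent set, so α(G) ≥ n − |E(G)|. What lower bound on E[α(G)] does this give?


E[|E(G)|] = C(114, 2)·p = 6441 · (1/798) = 113/14.
E[α(G)] ≥ n − E[|E(G)|] = 114 − 113/14 = 1483/14.
Numerically: ≈ 105.9286.
(This is only a lower bound; the true E[α(G)] may be larger.)

E[α(G)] ≥ 1483/14 ≈ 105.9286.


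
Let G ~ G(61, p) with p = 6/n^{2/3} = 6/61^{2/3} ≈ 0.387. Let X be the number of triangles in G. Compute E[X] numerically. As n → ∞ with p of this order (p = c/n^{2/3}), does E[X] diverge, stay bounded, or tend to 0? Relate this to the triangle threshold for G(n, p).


Number of potential triangles: C(61, 3) = 35990.
Each occurs with probability p³ ≈ (0.387)³ ≈ 5.80489e-02.
By linearity: E[X] = C(61, 3)·p³ ≈ 35990 · 5.80489e-02 ≈ 2089.180.
Since α = 2/3 < 1, p = c/n^{2/3} ≫ 1/n is above the triangle threshold p ~ 1/n. Asymptotically E[X] ~ (c³/6)·n^{3(1−α)} = (6³/6)·n^{1} → ∞; triangles are abundant w.h.p.

E[X] ≈ 2089.180; in regime p = Θ(1/n^{2/3}) E[X] diverges (above the triangle threshold p ~ 1/n).


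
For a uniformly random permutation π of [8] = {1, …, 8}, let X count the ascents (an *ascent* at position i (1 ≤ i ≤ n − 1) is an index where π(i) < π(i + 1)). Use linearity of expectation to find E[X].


Write X = Σ X_I over i = 1, …, 7, with X_I the indicator of one ascent.
There are 7 indicators.
For each fixed i, the pair (π(i), π(i+1)) is a uniformly random ordered pair of distinct values from {1, …, 8}; by symmetry P[π(i) < π(i+1)] = 1/2.
By linearity: E[X] = 7 · (1/2) = (8 − 1) · (1/2) = 7/2 ≈ 3.500000.

E[X] = 7/2 = 3.500000.


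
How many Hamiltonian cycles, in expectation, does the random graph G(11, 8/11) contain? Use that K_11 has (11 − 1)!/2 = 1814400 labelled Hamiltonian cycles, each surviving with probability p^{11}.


K_11 has (11 − 1)!/2 = 1814400 labelled Hamiltonian cycles.
For each such Hamiltonian cycle H, let X_H = 1 if all 11 edges of H are present in G. Then P[X_H = 1] = p^{11} = (8/11)^{11} = 8589934592/285311670611.
By linearity: E[X] = Σ_H E[X_H] = 1814400 · p^{11} = 1814400 · 8589934592/285311670611 = 15585577323724800/285311670611.
Numerically: E[X] ≈ 5.46e+04.

E[X] = 1814400 · (8/11)^{11} = 15585577323724800/285311670611 ≈ 5.46e+04.


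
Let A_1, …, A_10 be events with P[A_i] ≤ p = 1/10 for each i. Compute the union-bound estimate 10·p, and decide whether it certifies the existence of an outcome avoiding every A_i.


Union bound: P[∪_{i=1}^{10} A_i] ≤ Σ_i P[A_i] ≤ 10·p = 10·(1/10) = 1.
Numerically: 1 ≈ 1.0000.
Is 1 < 1? NO.
Since the bound 1 is ≥ 1, the union bound is uninformative here; it does NOT by itself certify existence.

10·p = 1 ≈ 1.0000; existence NOT certified by the union bound.


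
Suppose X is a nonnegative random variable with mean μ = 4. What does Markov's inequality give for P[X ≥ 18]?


μ = E[X] = 4, a = 18.
Markov: P[X ≥ 18] ≤ μ/a = (4)/18 = 2/9.
Numerically: ≈ 0.2222.
(Since a = 18 > μ = 4.0000, the bound 2/9 is < 1 and informative.)

P[X ≥ 18] ≤ 2/9 ≈ 0.2222.


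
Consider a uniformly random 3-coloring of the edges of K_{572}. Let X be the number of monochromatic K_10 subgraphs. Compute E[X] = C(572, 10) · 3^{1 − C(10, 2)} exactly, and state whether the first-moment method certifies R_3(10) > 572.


E[X] = C(572, 10) · 3^{1 − 45} = 954640815642161682606 · 3^{−44} = 954640815642161682606/984770902183611232881.
As a reduced fraction: E[X] = 106071201738017964734/109418989131512359209 ≈ 0.9694.
Is E[X] < 1? YES.
Since E[X] < 1, there exists a 3-coloring of K_{572} with no monochromatic K_10; hence R_3(10) > 572.

E[X] = 106071201738017964734/109418989131512359209 ≈ 0.9694; E[X] < 1, so R_3(10) > 572.


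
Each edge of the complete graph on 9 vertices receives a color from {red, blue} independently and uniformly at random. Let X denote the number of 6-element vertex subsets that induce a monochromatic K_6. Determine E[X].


Let X = Σ_S X_S over the C(9, 6) = 84 subsets S of size 6, where X_S = 1 if the K_6 on S is monochromatic.
For a fixed S, the K_6 on S has C(6, 2) = 15 edges. P[all 15 edges red] = (1/2)^15, and likewise for blue, so P[monochromatic] = 2·(1/2)^15 = 2^{1 − 15} = 1/16384.
By linearity of expectation: E[X] = C(9, 6) · 2^{1 − 15} = 84 · 1/16384 = 21/4096.
Numerically: E[X] ≈ 0.005.

E[X] = C(9,6)·2^(1−C(6,2)) = 21/4096 ≈ 0.005.


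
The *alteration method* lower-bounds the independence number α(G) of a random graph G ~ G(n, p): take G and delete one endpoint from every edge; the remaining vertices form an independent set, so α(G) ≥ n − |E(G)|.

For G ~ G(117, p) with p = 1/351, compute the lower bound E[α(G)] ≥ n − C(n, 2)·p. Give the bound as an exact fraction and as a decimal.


E[|E(G)|] = C(117, 2)·p = 6786 · (1/351) = 58/3.
E[α(G)] ≥ n − E[|E(G)|] = 117 − 58/3 = 293/3.
Numerically: ≈ 97.667.
(This is only a lower bound; the true E[α(G)] may be larger.)

E[α(G)] ≥ 293/3 ≈ 97.667.


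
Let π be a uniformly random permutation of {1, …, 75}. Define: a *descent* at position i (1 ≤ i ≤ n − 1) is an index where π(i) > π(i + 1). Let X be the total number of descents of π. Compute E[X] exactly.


Write X = Σ X_I over i = 1, …, 74, with X_I the indicator of one descent.
There are 74 indicators.
For each fixed i, the pair (π(i), π(i+1)) is a uniformly random ordered pair of distinct values from {1, …, 75}; by symmetry P[π(i) > π(i+1)] = 1/2.
By linearity: E[X] = 74 · (1/2) = (75 − 1) · (1/2) = 37 ≈ 37.000.

E[X] = 37 = 37.000.


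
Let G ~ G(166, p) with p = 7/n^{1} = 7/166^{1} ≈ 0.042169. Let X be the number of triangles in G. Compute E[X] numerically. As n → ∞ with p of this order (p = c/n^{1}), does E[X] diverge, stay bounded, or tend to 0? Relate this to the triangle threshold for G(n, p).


Number of potential triangles: C(166, 3) = 748660.
Each occurs with probability p³ ≈ (0.042169)³ ≈ 7.4984216e-05.
By linearity: E[X] = C(166, 3)·p³ ≈ 748660 · 7.4984216e-05 ≈ 56.13768.
Here α = 1, so p = 7/n is exactly at the triangle threshold p ~ 1/n. Asymptotically E[X] → c³/6 = 7³/6 = 343/6 ≈ 57.16667, a bounded constant. In this regime the triangle count is asymptotically Poisson(c³/6).

E[X] ≈ 56.13768; in regime p = Θ(1/n^{1}) E[X] stays bounded (at the triangle threshold p ~ 1/n).


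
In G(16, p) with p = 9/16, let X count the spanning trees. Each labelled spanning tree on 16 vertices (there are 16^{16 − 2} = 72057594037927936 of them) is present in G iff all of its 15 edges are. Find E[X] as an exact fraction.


K_16 has 16^{16 − 2} = 72057594037927936 labelled spanning trees.
For each such spanning tree H, let X_H = 1 if all 15 edges of H are present in G. Then P[X_H = 1] = p^{15} = (9/16)^{15} = 205891132094649/1152921504606846976.
Summing the indicators: E[X] = Σ_H E[X_H] = 72057594037927936 · p^{15} = 72057594037927936 · 205891132094649/1152921504606846976 = 205891132094649/16.
Numerically: E[X] ≈ 1.2868e+13.

E[X] = 72057594037927936 · (9/16)^{15} = 205891132094649/16 ≈ 1.2868e+13.


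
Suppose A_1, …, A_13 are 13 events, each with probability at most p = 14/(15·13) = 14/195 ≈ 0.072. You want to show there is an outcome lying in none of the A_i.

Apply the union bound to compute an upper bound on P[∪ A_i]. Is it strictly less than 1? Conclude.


Union bound: P[∪_{i=1}^{13} A_i] ≤ Σ_i P[A_i] ≤ 13·p = 13·(14/195) = 14/15.
Numerically: 14/15 ≈ 0.933.
Is 14/15 < 1? YES.
Since P[∪ A_i] ≤ 14/15 < 1, the complement has P[∩ A_i^c] ≥ 1 − 14/15 = 1/15 > 0, so some outcome avoids every A_i.

13·p = 14/15 ≈ 0.933; existence CERTIFIED by the union bound.


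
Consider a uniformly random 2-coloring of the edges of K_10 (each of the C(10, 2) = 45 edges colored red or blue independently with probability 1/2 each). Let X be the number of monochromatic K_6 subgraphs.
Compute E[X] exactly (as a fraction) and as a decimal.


Let X = Σ_S X_S over the C(10, 6) = 210 subsets S of size 6, where X_S = 1 if the K_6 on S is monochromatic.
For a fixed S, the K_6 on S has C(6, 2) = 15 edges. P[all 15 edges red] = (1/2)^15, and likewise for blue, so P[monochromatic] = 2·(1/2)^15 = 2^{1 − 15} = 1/16384.
Summing: E[X] = C(10, 6) · 2^{1 − 15} = 210 · 1/16384 = 105/8192.
Numerically: E[X] ≈ 0.012817.

E[X] = C(10,6)·2^(1−C(6,2)) = 105/8192 ≈ 0.012817.


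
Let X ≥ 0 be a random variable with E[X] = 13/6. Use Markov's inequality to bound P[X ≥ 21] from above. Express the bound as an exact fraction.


μ = E[X] = 13/6, a = 21.
Markov: P[X ≥ 21] ≤ μ/a = (13/6)/21 = 13/126.
Numerically: ≈ 0.103.
(Since a = 21 > μ = 2.167, the bound 13/126 is < 1 and informative.)

P[X ≥ 21] ≤ 13/126 ≈ 0.103.


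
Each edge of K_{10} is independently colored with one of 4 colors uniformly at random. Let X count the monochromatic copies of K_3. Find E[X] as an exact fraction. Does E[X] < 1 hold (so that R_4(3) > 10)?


E[X] = C(10, 3) · 4^{1 − 3} = 120 · 4^{−2} = 120/16.
As a reduced fraction: E[X] = 15/2 ≈ 7.500000.
Is E[X] < 1? NO.
Since E[X] ≥ 1, the first-moment bound is inconclusive at n = 10; it does NOT by itself certify R_4(3) > 10.

E[X] = 15/2 ≈ 7.500000; E[X] ≥ 1; first-moment method inconclusive here.


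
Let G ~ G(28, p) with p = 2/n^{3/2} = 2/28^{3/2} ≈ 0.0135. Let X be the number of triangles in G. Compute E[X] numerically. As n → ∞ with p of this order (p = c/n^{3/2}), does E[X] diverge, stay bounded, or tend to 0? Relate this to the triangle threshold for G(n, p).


Number of potential triangles: C(28, 3) = 3276.
Each occurs with probability p³ ≈ (0.0135)³ ≈ 2.45968e-06.
By linearity: E[X] = C(28, 3)·p³ ≈ 3276 · 2.45968e-06 ≈ 0.008.
Since α = 3/2 > 1, p = c/n^{3/2} = o(1/n) is below the triangle threshold p ~ 1/n. Asymptotically E[X] ~ (c³/6)·n^{3(1−α)} = (2³/6)·n^{-1.5} → 0, so by Markov's inequality G has no triangles w.h.p.

E[X] ≈ 0.008; in regime p = Θ(1/n^{3/2}) E[X] tends to 0 (below the triangle threshold p ~ 1/n).


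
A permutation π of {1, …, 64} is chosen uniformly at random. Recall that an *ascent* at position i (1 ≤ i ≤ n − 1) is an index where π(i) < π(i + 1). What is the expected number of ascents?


Write X = Σ X_I over i = 1, …, 63, with X_I the indicator of one ascent.
There are 63 indicators.
For each fixed i, the pair (π(i), π(i+1)) is a uniformly random ordered pair of distinct values from {1, …, 64}; by symmetry P[π(i) < π(i+1)] = 1/2.
By linearity: E[X] = 63 · (1/2) = (64 − 1) · (1/2) = 63/2 ≈ 31.500.

E[X] = 63/2 = 31.500.


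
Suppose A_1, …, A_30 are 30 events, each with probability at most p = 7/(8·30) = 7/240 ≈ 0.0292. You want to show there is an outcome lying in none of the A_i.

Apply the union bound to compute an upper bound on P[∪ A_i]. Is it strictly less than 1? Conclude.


Union bound: P[∪_{i=1}^{30} A_i] ≤ Σ_i P[A_i] ≤ 30·p = 30·(7/240) = 7/8.
Numerically: 7/8 ≈ 0.8750.
Is 7/8 < 1? YES.
Since P[∪ A_i] ≤ 7/8 < 1, the complement has P[∩ A_i^c] ≥ 1 − 7/8 = 1/8 > 0, so some outcome avoids every A_i.

30·p = 7/8 ≈ 0.8750; existence CERTIFIED by the union bound.


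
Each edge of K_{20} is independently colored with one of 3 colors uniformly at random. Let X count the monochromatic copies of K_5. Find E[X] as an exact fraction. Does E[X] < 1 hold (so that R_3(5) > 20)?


E[X] = C(20, 5) · 3^{1 − 10} = 15504 · 3^{−9} = 15504/19683.
As a reduced fraction: E[X] = 5168/6561 ≈ 0.7876848.
Is E[X] < 1? YES.
Since E[X] < 1, there exists a 3-coloring of K_{20} with no monochromatic K_5; hence R_3(5) > 20.

E[X] = 5168/6561 ≈ 0.7876848; E[X] < 1, so R_3(5) > 20.


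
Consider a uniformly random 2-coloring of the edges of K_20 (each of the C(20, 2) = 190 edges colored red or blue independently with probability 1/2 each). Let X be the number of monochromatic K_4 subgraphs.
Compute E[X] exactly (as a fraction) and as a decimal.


Let X = Σ_S X_S over the C(20, 4) = 4845 subsets S of size 4, where X_S = 1 if the K_4 on S is monochromatic.
For a fixed S, the K_4 on S has C(4, 2) = 6 edges. P[all 6 edges red] = (1/2)^6, and likewise for blue, so P[monochromatic] = 2·(1/2)^6 = 2^{1 − 6} = 1/32.
Summing: E[X] = C(20, 4) · 2^{1 − 6} = 4845 · 1/32 = 4845/32.
Numerically: E[X] ≈ 151.406250.

E[X] = C(20,4)·2^(1−C(4,2)) = 4845/32 ≈ 151.406250.


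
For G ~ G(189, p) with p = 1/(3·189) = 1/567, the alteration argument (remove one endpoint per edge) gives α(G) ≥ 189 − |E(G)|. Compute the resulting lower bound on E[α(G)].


E[|E(G)|] = C(189, 2)·p = 17766 · (1/567) = 94/3.
E[α(G)] ≥ n − E[|E(G)|] = 189 − 94/3 = 473/3.
Numerically: ≈ 157.667.
(This is only a lower bound; the true E[α(G)] may be larger.)

E[α(G)] ≥ 473/3 ≈ 157.667.


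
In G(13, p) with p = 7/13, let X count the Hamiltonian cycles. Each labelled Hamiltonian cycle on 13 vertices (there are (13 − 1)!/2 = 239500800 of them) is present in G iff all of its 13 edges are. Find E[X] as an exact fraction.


K_13 has (13 − 1)!/2 = 239500800 labelled Hamiltonian cycles.
For each such Hamiltonian cycle H, let X_H = 1 if all 13 edges of H are present in G. Then P[X_H = 1] = p^{13} = (7/13)^{13} = 96889010407/302875106592253.
By linearity of expectation: E[X] = Σ_H E[X_H] = 239500800 · p^{13} = 239500800 · 96889010407/302875106592253 = 23204995503684825600/302875106592253.
Numerically: E[X] ≈ 76615.7.

E[X] = 239500800 · (7/13)^{13} = 23204995503684825600/302875106592253 ≈ 76615.7.


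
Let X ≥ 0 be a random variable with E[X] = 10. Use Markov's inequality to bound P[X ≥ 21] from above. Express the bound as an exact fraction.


μ = E[X] = 10, a = 21.
Markov: P[X ≥ 21] ≤ μ/a = (10)/21 = 10/21.
Numerically: ≈ 0.476190.
(Since a = 21 > μ = 10.000000, the bound 10/21 is < 1 and informative.)

P[X ≥ 21] ≤ 10/21 ≈ 0.476190.


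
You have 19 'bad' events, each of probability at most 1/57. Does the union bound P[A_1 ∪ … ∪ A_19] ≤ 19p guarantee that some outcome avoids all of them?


Union bound: P[∪_{i=1}^{19} A_i] ≤ Σ_i P[A_i] ≤ 19·p = 19·(1/57) = 1/3.
Numerically: 1/3 ≈ 0.3333333.
Is 1/3 < 1? YES.
Since P[∪ A_i] ≤ 1/3 < 1, the complement has P[∩ A_i^c] ≥ 1 − 1/3 = 2/3 > 0, so some outcome avoids every A_i.

19·p = 1/3 ≈ 0.3333333; existence CERTIFIED by the union bound.


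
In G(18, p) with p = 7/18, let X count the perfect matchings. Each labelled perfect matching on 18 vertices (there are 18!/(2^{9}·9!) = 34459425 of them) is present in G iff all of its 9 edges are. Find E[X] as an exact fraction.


K_18 has 18!/(2^{9}·9!) = 34459425 labelled perfect matchings.
For each such perfect matching H, let X_H = 1 if all 9 edges of H are present in G. Then P[X_H = 1] = p^{9} = (7/18)^{9} = 40353607/198359290368.
Summing the indicators: E[X] = Σ_H E[X_H] = 34459425 · p^{9} = 34459425 · 40353607/198359290368 = 17167433257975/2448880128.
Numerically: E[X] ≈ 7010.

E[X] = 34459425 · (7/18)^{9} = 17167433257975/2448880128 ≈ 7010.


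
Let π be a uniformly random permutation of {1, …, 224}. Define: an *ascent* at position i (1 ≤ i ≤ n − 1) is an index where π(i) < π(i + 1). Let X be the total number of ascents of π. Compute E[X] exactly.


Write X = Σ X_I over i = 1, …, 223, with X_I the indicator of one ascent.
There are 223 indicators.
For each fixed i, the pair (π(i), π(i+1)) is a uniformly random ordered pair of distinct values from {1, …, 224}; by symmetry P[π(i) < π(i+1)] = 1/2.
By linearity: E[X] = 223 · (1/2) = (224 − 1) · (1/2) = 223/2 ≈ 111.5000.

E[X] = 223/2 = 111.5000.


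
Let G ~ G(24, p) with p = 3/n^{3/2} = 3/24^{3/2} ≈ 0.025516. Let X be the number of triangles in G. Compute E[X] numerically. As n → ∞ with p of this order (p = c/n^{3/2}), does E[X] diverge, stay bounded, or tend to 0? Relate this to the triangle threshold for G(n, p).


Number of potential triangles: C(24, 3) = 2024.
Each occurs with probability p³ ≈ (0.025516)³ ≈ 1.6611665e-05.
By linearity: E[X] = C(24, 3)·p³ ≈ 2024 · 1.6611665e-05 ≈ 0.03362.
Since α = 3/2 > 1, p = c/n^{3/2} = o(1/n) is below the triangle threshold p ~ 1/n. Asymptotically E[X] ~ (c³/6)·n^{3(1−α)} = (3³/6)·n^{-1.5} → 0, so by Markov's inequality G has no triangles w.h.p.

E[X] ≈ 0.03362; in regime p = Θ(1/n^{3/2}) E[X] tends to 0 (below the triangle threshold p ~ 1/n).


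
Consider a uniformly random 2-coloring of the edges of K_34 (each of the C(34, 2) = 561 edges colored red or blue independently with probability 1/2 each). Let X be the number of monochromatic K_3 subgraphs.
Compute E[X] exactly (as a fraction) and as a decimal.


Let X = Σ_S X_S over the C(34, 3) = 5984 subsets S of size 3, where X_S = 1 if the K_3 on S is monochromatic.
For a fixed S, the K_3 on S has C(3, 2) = 3 edges. P[all 3 edges red] = (1/2)^3, and likewise for blue, so P[monochromatic] = 2·(1/2)^3 = 2^{1 − 3} = 1/4.
Summing: E[X] = C(34, 3) · 2^{1 − 3} = 5984 · 1/4 = 1496.
Numerically: E[X] ≈ 1496.0000.

E[X] = C(34,3)·2^(1−C(3,2)) = 1496 ≈ 1496.0000.


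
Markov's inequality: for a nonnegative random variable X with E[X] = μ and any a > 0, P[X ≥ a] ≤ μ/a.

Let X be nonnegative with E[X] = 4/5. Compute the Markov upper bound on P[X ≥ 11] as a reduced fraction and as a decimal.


μ = E[X] = 4/5, a = 11.
Markov: P[X ≥ 11] ≤ μ/a = (4/5)/11 = 4/55.
Numerically: ≈ 0.0727.
(Since a = 11 > μ = 0.8000, the bound 4/55 is < 1 and informative.)

P[X ≥ 11] ≤ 4/55 ≈ 0.0727.


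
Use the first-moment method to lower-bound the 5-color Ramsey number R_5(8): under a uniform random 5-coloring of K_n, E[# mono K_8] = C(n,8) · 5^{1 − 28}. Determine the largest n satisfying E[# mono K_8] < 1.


We need C(n, 8) · 5^{1 − 28} < 1, i.e. C(n, 8) < 5^{28 − 1} = 7450580596923828125.
Check values of n near the boundary:
  n = 860: C(860, 8) = 7182671140665308145; 7182671140665308145 < 7450580596923828125? YES
  n = 861: C(861, 8) = 7250034996615275865; 7250034996615275865 < 7450580596923828125? YES
  n = 862: C(862, 8) = 7317951015318931845; 7317951015318931845 < 7450580596923828125? YES
  n = 863: C(863, 8) = 7386423071602617757; 7386423071602617757 < 7450580596923828125? YES
  n = 864: C(864, 8) = 7455455062926006708; 7455455062926006708 < 7450580596923828125? NO
The largest n with C(n, 8) < 7450580596923828125 is n = 863 (where E[X] = 7386423071602617757/7450580596923828125 ≈ 0.99139). Hence R_5(8) > 863, i.e. R_5(8) ≥ 864.

Largest n = 863; hence R_5(8) > 863.


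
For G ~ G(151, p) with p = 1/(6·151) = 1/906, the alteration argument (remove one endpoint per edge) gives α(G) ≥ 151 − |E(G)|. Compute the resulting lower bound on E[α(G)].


E[|E(G)|] = C(151, 2)·p = 11325 · (1/906) = 25/2.
E[α(G)] ≥ n − E[|E(G)|] = 151 − 25/2 = 277/2.
Numerically: ≈ 138.50000.
(This is only a lower bound; the true E[α(G)] may be larger.)

E[α(G)] ≥ 277/2 ≈ 138.50000.


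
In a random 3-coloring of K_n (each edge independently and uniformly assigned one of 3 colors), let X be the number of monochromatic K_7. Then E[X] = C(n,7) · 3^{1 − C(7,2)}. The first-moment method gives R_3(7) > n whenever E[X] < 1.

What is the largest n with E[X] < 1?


We need C(n, 7) · 3^{1 − 21} < 1, i.e. C(n, 7) < 3^{21 − 1} = 3486784401.
Check values of n near the boundary:
  n = 75: C(75, 7) = 1984829850; 1984829850 < 3486784401? YES
  n = 76: C(76, 7) = 2186189400; 2186189400 < 3486784401? YES
  n = 77: C(77, 7) = 2404808340; 2404808340 < 3486784401? YES
  n = 78: C(78, 7) = 2641902120; 2641902120 < 3486784401? YES
  n = 79: C(79, 7) = 2898753715; 2898753715 < 3486784401? YES
  n = 80: C(80, 7) = 3176716400; 3176716400 < 3486784401? YES
  n = 81: C(81, 7) = 3477216600; 3477216600 < 3486784401? YES
  n = 82: C(82, 7) = 3801756816; 3801756816 < 3486784401? NO
The largest n with C(n, 7) < 3486784401 is n = 81 (where E[X] = 42928600/43046721 ≈ 0.997256). Hence R_3(7) > 81, i.e. R_3(7) ≥ 82.

Largest n = 81; hence R_3(7) > 81.


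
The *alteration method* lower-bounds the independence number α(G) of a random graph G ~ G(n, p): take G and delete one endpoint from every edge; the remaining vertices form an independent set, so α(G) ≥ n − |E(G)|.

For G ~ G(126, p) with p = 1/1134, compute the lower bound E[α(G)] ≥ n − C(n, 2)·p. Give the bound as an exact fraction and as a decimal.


E[|E(G)|] = C(126, 2)·p = 7875 · (1/1134) = 125/18.
E[α(G)] ≥ n − E[|E(G)|] = 126 − 125/18 = 2143/18.
Numerically: ≈ 119.055556.
(This is only a lower bound; the true E[α(G)] may be larger.)

E[α(G)] ≥ 2143/18 ≈ 119.055556.


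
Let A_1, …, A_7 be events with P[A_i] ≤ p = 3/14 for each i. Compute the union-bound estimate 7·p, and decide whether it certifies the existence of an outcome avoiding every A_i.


Union bound: P[∪_{i=1}^{7} A_i] ≤ Σ_i P[A_i] ≤ 7·p = 7·(3/14) = 3/2.
Numerically: 3/2 ≈ 1.50000.
Is 3/2 < 1? NO.
Since the bound 3/2 is ≥ 1, the union bound is uninformative here; it does NOT by itself certify existence.

7·p = 3/2 ≈ 1.50000; existence NOT certified by the union bound.


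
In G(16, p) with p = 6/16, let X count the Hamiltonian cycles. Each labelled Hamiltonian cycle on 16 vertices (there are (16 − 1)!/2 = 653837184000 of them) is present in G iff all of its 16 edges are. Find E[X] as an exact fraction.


K_16 has (16 − 1)!/2 = 653837184000 labelled Hamiltonian cycles.
For each such Hamiltonian cycle H, let X_H = 1 if all 16 edges of H are present in G. Then P[X_H = 1] = p^{16} = (3/8)^{16} = 43046721/281474976710656.
By linearity: E[X] = Σ_H E[X_H] = 653837184000 · p^{16} = 653837184000 · 43046721/281474976710656 = 27485885585032875/274877906944.
Numerically: E[X] ≈ 9.999e+04.

E[X] = 653837184000 · (3/8)^{16} = 27485885585032875/274877906944 ≈ 9.999e+04.


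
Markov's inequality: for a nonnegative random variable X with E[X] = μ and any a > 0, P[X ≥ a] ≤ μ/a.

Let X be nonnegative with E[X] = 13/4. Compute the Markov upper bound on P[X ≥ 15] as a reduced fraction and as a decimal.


μ = E[X] = 13/4, a = 15.
Markov: P[X ≥ 15] ≤ μ/a = (13/4)/15 = 13/60.
Numerically: ≈ 0.217.
(Since a = 15 > μ = 3.250, the bound 13/60 is < 1 and informative.)

P[X ≥ 15] ≤ 13/60 ≈ 0.217.


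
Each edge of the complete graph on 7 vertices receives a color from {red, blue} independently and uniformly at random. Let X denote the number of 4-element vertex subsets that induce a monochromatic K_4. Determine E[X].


Let X = Σ_S X_S over the C(7, 4) = 35 subsets S of size 4, where X_S = 1 if the K_4 on S is monochromatic.
For a fixed S, the K_4 on S has C(4, 2) = 6 edges. P[all 6 edges red] = (1/2)^6, and likewise for blue, so P[monochromatic] = 2·(1/2)^6 = 2^{1 − 6} = 1/32.
Summing: E[X] = C(7, 4) · 2^{1 − 6} = 35 · 1/32 = 35/32.
Numerically: E[X] ≈ 1.09375.

E[X] = C(7,4)·2^(1−C(4,2)) = 35/32 ≈ 1.09375.


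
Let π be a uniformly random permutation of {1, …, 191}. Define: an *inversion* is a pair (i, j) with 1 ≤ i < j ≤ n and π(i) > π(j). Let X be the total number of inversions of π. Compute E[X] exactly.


Write X = Σ X_I over the C(191, 2) = 18145 pairs i < j, with X_I the indicator of one inversion.
There are 18145 indicators.
For each fixed pair i < j, the values π(i) and π(j) are two distinct elements of {1, …, 191} in uniformly random order; by symmetry P[π(i) > π(j)] = 1/2.
By linearity: E[X] = 18145 · (1/2) = C(191, 2) · (1/2) = 18145/2 = 18145/2 ≈ 9072.50000.

E[X] = 18145/2 = 9072.50000.


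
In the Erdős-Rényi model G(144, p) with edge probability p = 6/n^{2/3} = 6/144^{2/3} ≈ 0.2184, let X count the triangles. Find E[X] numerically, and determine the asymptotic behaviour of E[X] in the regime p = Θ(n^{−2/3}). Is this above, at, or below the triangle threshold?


Number of potential triangles: C(144, 3) = 487344.
Each occurs with probability p³ ≈ (0.2184)³ ≈ 1.041667e-02.
By linearity: E[X] = C(144, 3)·p³ ≈ 487344 · 1.041667e-02 ≈ 5076.5000.
Since α = 2/3 < 1, p = c/n^{2/3} ≫ 1/n is above the triangle threshold p ~ 1/n. Asymptotically E[X] ~ (c³/6)·n^{3(1−α)} = (6³/6)·n^{1} → ∞; triangles are abundant w.h.p.

E[X] ≈ 5076.5000; in regime p = Θ(1/n^{2/3}) E[X] diverges (above the triangle threshold p ~ 1/n).


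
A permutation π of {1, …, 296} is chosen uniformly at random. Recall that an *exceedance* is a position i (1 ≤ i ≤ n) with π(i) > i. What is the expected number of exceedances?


Write X = Σ_{i=1}^{296} X_i, where X_i = 1_{π(i) > i}.
For each fixed i, π(i) is uniform over {1, …, 296} (marginal of a uniform permutation), so P[π(i) > i] = (n − i)/n. Summing: Σ_{i=1}^{296} (n − i)/n = (0 + 1 + … + 295)/296 = 296(296 − 1)/(2·296) = (296 − 1)/2.
Hence E[X] = Σ_{i=1}^{296} (296 − i)/296 = 295/2 ≈ 147.500000.

E[X] = 295/2 = 147.500000.


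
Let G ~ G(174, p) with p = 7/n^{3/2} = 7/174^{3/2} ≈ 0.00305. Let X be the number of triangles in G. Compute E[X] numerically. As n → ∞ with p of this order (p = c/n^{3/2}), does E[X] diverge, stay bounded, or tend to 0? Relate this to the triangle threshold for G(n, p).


Number of potential triangles: C(174, 3) = 862924.
Each occurs with probability p³ ≈ (0.00305)³ ≈ 2.83676e-08.
By linearity: E[X] = C(174, 3)·p³ ≈ 862924 · 2.83676e-08 ≈ 0.024.
Since α = 3/2 > 1, p = c/n^{3/2} = o(1/n) is below the triangle threshold p ~ 1/n. Asymptotically E[X] ~ (c³/6)·n^{3(1−α)} = (7³/6)·n^{-1.5} → 0, so by Markov's inequality G has no triangles w.h.p.

E[X] ≈ 0.024; in regime p = Θ(1/n^{3/2}) E[X] tends to 0 (below the triangle threshold p ~ 1/n).


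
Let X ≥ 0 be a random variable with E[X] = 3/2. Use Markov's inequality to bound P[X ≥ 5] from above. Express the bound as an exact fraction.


μ = E[X] = 3/2, a = 5.
Markov: P[X ≥ 5] ≤ μ/a = (3/2)/5 = 3/10.
Numerically: ≈ 0.3000.
(Since a = 5 > μ = 1.5000, the bound 3/10 is < 1 and informative.)

P[X ≥ 5] ≤ 3/10 ≈ 0.3000.


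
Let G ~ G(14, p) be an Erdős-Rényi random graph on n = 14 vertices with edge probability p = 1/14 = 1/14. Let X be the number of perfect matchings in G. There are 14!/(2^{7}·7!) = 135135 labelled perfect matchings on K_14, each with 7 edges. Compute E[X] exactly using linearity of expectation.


K_14 has 14!/(2^{7}·7!) = 135135 labelled perfect matchings.
For each such perfect matching H, let X_H = 1 if all 7 edges of H are present in G. Then P[X_H = 1] = p^{7} = (1/14)^{7} = 1/105413504.
By linearity of expectation: E[X] = Σ_H E[X_H] = 135135 · p^{7} = 135135 · 1/105413504 = 19305/15059072.
Numerically: E[X] ≈ 0.001282.

E[X] = 135135 · (1/14)^{7} = 19305/15059072 ≈ 0.001282.


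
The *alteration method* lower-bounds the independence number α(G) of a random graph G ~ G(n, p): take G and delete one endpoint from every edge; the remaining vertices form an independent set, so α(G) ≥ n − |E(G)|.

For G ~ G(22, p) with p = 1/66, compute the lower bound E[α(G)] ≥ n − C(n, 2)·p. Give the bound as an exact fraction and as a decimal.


E[|E(G)|] = C(22, 2)·p = 231 · (1/66) = 7/2.
E[α(G)] ≥ n − E[|E(G)|] = 22 − 7/2 = 37/2.
Numerically: ≈ 18.50000.
(This is only a lower bound; the true E[α(G)] may be larger.)

E[α(G)] ≥ 37/2 ≈ 18.50000.


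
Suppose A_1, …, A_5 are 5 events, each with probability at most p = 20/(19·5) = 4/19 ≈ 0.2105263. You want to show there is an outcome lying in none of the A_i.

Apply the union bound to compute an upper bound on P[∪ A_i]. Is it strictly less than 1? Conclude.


Union bound: P[∪_{i=1}^{5} A_i] ≤ Σ_i P[A_i] ≤ 5·p = 5·(4/19) = 20/19.
Numerically: 20/19 ≈ 1.0526316.
Is 20/19 < 1? NO.
Since the bound 20/19 is ≥ 1, the union bound is uninformative here; it does NOT by itself certify existence.

5·p = 20/19 ≈ 1.0526316; existence NOT certified by the union bound.


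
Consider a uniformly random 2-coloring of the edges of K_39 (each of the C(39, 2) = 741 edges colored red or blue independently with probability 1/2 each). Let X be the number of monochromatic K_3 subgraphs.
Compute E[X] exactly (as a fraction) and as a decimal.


Let X = Σ_S X_S over the C(39, 3) = 9139 subsets S of size 3, where X_S = 1 if the K_3 on S is monochromatic.
For a fixed S, the K_3 on S has C(3, 2) = 3 edges. P[all 3 edges red] = (1/2)^3, and likewise for blue, so P[monochromatic] = 2·(1/2)^3 = 2^{1 − 3} = 1/4.
By linearity: E[X] = C(39, 3) · 2^{1 − 3} = 9139 · 1/4 = 9139/4.
Numerically: E[X] ≈ 2284.750000.

E[X] = C(39,3)·2^(1−C(3,2)) = 9139/4 ≈ 2284.750000.


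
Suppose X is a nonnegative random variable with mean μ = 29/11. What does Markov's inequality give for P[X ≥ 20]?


μ = E[X] = 29/11, a = 20.
Markov: P[X ≥ 20] ≤ μ/a = (29/11)/20 = 29/220.
Numerically: ≈ 0.1318.
(Since a = 20 > μ = 2.6364, the bound 29/220 is < 1 and informative.)

P[X ≥ 20] ≤ 29/220 ≈ 0.1318.


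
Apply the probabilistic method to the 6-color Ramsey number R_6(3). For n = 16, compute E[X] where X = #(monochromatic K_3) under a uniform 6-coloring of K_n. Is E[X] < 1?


E[X] = C(16, 3) · 6^{1 − 3} = 560 · 6^{−2} = 560/36.
As a reduced fraction: E[X] = 140/9 ≈ 15.5555556.
Is E[X] < 1? NO.
Since E[X] ≥ 1, the first-moment bound is inconclusive at n = 16; it does NOT by itself certify R_6(3) > 16.

E[X] = 140/9 ≈ 15.5555556; E[X] ≥ 1; first-moment method inconclusive here.


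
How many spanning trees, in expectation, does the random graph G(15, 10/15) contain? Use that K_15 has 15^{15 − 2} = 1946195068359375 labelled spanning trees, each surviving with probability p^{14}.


K_15 has 15^{15 − 2} = 1946195068359375 labelled spanning trees.
For each such spanning tree H, let X_H = 1 if all 14 edges of H are present in G. Then P[X_H = 1] = p^{14} = (2/3)^{14} = 16384/4782969.
By linearity: E[X] = Σ_H E[X_H] = 1946195068359375 · p^{14} = 1946195068359375 · 16384/4782969 = 20000000000000/3.
Numerically: E[X] ≈ 6.667e+12.

E[X] = 1946195068359375 · (2/3)^{14} = 20000000000000/3 ≈ 6.667e+12.


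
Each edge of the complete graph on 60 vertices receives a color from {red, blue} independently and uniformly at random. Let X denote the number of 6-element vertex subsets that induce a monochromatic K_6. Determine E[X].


Let X = Σ_S X_S over the C(60, 6) = 50063860 subsets S of size 6, where X_S = 1 if the K_6 on S is monochromatic.
For a fixed S, the K_6 on S has C(6, 2) = 15 edges. P[all 15 edges red] = (1/2)^15, and likewise for blue, so P[monochromatic] = 2·(1/2)^15 = 2^{1 − 15} = 1/16384.
By linearity: E[X] = C(60, 6) · 2^{1 − 15} = 50063860 · 1/16384 = 12515965/4096.
Numerically: E[X] ≈ 3055.656.

E[X] = C(60,6)·2^(1−C(6,2)) = 12515965/4096 ≈ 3055.656.


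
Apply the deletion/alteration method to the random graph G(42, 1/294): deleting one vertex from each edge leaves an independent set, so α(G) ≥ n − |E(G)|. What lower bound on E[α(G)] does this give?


E[|E(G)|] = C(42, 2)·p = 861 · (1/294) = 41/14.
E[α(G)] ≥ n − E[|E(G)|] = 42 − 41/14 = 547/14.
Numerically: ≈ 39.071.
(This is only a lower bound; the true E[α(G)] may be larger.)

E[α(G)] ≥ 547/14 ≈ 39.071.


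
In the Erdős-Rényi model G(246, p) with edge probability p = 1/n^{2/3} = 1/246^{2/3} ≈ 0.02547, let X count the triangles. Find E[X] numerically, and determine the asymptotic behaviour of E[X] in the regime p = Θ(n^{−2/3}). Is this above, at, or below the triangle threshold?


Number of potential triangles: C(246, 3) = 2450980.
Each occurs with probability p³ ≈ (0.02547)³ ≈ 1.652456e-05.
By linearity: E[X] = C(246, 3)·p³ ≈ 2450980 · 1.652456e-05 ≈ 40.5014.
Since α = 2/3 < 1, p = c/n^{2/3} ≫ 1/n is above the triangle threshold p ~ 1/n. Asymptotically E[X] ~ (c³/6)·n^{3(1−α)} = (1³/6)·n^{1} → ∞; triangles are abundant w.h.p.

E[X] ≈ 40.5014; in regime p = Θ(1/n^{2/3}) E[X] diverges (above the triangle threshold p ~ 1/n).


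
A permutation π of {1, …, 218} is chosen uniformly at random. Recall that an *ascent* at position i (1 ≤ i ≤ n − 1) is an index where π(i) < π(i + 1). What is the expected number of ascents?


Write X = Σ X_I over i = 1, …, 217, with X_I the indicator of one ascent.
There are 217 indicators.
For each fixed i, the pair (π(i), π(i+1)) is a uniformly random ordered pair of distinct values from {1, …, 218}; by symmetry P[π(i) < π(i+1)] = 1/2.
By linearity: E[X] = 217 · (1/2) = (218 − 1) · (1/2) = 217/2 ≈ 108.5000.

E[X] = 217/2 = 108.5000.


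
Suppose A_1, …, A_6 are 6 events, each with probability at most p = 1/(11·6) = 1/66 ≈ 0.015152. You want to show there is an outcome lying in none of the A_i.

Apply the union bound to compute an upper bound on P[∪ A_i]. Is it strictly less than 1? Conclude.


Union bound: P[∪_{i=1}^{6} A_i] ≤ Σ_i P[A_i] ≤ 6·p = 6·(1/66) = 1/11.
Numerically: 1/11 ≈ 0.090909.
Is 1/11 < 1? YES.
Since P[∪ A_i] ≤ 1/11 < 1, the complement has P[∩ A_i^c] ≥ 1 − 1/11 = 10/11 > 0, so some outcome avoids every A_i.

6·p = 1/11 ≈ 0.090909; existence CERTIFIED by the union bound.


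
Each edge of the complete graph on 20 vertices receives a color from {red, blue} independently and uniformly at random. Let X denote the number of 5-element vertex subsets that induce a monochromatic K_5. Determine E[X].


Let X = Σ_S X_S over the C(20, 5) = 15504 subsets S of size 5, where X_S = 1 if the K_5 on S is monochromatic.
For a fixed S, the K_5 on S has C(5, 2) = 10 edges. P[all 10 edges red] = (1/2)^10, and likewise for blue, so P[monochromatic] = 2·(1/2)^10 = 2^{1 − 10} = 1/512.
Summing: E[X] = C(20, 5) · 2^{1 − 10} = 15504 · 1/512 = 969/32.
Numerically: E[X] ≈ 30.28125.

E[X] = C(20,5)·2^(1−C(5,2)) = 969/32 ≈ 30.28125.


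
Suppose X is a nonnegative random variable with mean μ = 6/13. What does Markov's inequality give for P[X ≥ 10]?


μ = E[X] = 6/13, a = 10.
Markov: P[X ≥ 10] ≤ μ/a = (6/13)/10 = 3/65.
Numerically: ≈ 0.046.
(Since a = 10 > μ = 0.462, the bound 3/65 is < 1 and informative.)

P[X ≥ 10] ≤ 3/65 ≈ 0.046.


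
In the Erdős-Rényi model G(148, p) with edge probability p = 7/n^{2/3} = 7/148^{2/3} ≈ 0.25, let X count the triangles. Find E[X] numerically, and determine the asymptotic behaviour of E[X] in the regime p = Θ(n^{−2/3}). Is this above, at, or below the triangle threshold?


Number of potential triangles: C(148, 3) = 529396.
Each occurs with probability p³ ≈ (0.25)³ ≈ 1.56592e-02.
By linearity: E[X] = C(148, 3)·p³ ≈ 529396 · 1.56592e-02 ≈ 8289.939.
Since α = 2/3 < 1, p = c/n^{2/3} ≫ 1/n is above the triangle threshold p ~ 1/n. Asymptotically E[X] ~ (c³/6)·n^{3(1−α)} = (7³/6)·n^{1} → ∞; triangles are abundant w.h.p.

E[X] ≈ 8289.939; in regime p = Θ(1/n^{2/3}) E[X] diverges (above the triangle threshold p ~ 1/n).
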